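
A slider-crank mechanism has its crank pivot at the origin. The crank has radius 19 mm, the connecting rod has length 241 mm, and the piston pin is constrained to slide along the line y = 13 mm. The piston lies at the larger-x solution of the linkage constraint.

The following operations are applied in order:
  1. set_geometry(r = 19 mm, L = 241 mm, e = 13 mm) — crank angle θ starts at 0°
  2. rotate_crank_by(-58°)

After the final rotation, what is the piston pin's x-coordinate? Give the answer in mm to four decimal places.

249.3036

set_geometry: r = 19 mm, L = 241 mm, e = 13 mm; θ ← 0°
rotate_crank_by(-58°): θ ← 0° -58° = -58°
crank pin P = (r cos θ, r sin θ) = (10.068466, -16.112914)
h = r sin θ − e = -16.112914 − 13 = -29.112914
x = r cos θ + √(L² − h²) = 10.068466 + √(58081.0 − 847.5618) = 10.068466 + 239.235111 = 249.303577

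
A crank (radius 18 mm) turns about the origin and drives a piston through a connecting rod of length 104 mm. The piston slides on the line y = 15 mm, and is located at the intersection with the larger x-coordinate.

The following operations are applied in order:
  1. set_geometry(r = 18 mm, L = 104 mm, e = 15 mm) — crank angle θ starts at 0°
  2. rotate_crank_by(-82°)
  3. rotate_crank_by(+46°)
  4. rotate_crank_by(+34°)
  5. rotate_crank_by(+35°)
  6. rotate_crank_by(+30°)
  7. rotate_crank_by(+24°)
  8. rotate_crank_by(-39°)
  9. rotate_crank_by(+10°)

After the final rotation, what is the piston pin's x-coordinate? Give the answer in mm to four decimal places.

set_geometry: r = 18 mm, L = 104 mm, e = 15 mm; θ ← 0°
rotate_crank_by(-82°): θ ← 0° -82° = -82°
rotate_crank_by(+46°): θ ← -82° +46° = -36°
rotate_crank_by(+34°): θ ← -36° +34° = -2°
rotate_crank_by(+35°): θ ← -2° +35° = 33°
rotate_crank_by(+30°): θ ← 33° +30° = 63°
rotate_crank_by(+24°): θ ← 63° +24° = 87°
rotate_crank_by(-39°): θ ← 87° -39° = 48°
rotate_crank_by(+10°): θ ← 48° +10° = 58°
crank pin P = (r cos θ, r sin θ) = (9.538547, 15.264866)
h = r sin θ − e = 15.264866 − 15 = 0.264866
x = r cos θ + √(L² − h²) = 9.538547 + √(10816.0 − 0.0702) = 9.538547 + 103.999663 = 113.538209

113.5382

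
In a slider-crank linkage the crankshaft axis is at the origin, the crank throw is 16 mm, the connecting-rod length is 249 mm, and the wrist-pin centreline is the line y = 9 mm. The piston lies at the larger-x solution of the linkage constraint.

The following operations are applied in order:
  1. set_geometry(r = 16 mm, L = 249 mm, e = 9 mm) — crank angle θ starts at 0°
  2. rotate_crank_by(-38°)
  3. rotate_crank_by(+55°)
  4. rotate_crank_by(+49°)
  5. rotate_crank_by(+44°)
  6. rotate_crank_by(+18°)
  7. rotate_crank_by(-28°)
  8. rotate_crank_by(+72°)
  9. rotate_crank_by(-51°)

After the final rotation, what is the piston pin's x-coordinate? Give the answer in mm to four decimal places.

set_geometry: r = 16 mm, L = 249 mm, e = 9 mm; θ ← 0°
rotate_crank_by(-38°): θ ← 0° -38° = -38°
rotate_crank_by(+55°): θ ← -38° +55° = 17°
rotate_crank_by(+49°): θ ← 17° +49° = 66°
rotate_crank_by(+44°): θ ← 66° +44° = 110°
rotate_crank_by(+18°): θ ← 110° +18° = 128°
rotate_crank_by(-28°): θ ← 128° -28° = 100°
rotate_crank_by(+72°): θ ← 100° +72° = 172°
rotate_crank_by(-51°): θ ← 172° -51° = 121°
crank pin P = (r cos θ, r sin θ) = (-8.240609, 13.714677)
h = r sin θ − e = 13.714677 − 9 = 4.714677
x = r cos θ + √(L² − h²) = -8.240609 + √(62001.0 − 22.2282) = -8.240609 + 248.955361 = 240.714752

240.7148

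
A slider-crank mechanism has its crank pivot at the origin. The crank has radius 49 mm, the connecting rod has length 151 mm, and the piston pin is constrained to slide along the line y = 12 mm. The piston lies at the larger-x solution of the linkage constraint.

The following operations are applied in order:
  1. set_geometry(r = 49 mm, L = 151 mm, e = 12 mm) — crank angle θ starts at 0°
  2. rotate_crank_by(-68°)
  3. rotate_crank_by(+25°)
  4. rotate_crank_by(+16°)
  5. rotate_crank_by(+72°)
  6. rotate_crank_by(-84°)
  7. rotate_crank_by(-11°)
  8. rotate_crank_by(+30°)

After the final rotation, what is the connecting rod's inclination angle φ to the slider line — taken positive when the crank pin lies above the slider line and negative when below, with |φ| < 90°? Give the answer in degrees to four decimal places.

-10.9794

set_geometry: r = 49 mm, L = 151 mm, e = 12 mm; θ ← 0°
rotate_crank_by(-68°): θ ← 0° -68° = -68°
rotate_crank_by(+25°): θ ← -68° +25° = -43°
rotate_crank_by(+16°): θ ← -43° +16° = -27°
rotate_crank_by(+72°): θ ← -27° +72° = 45°
rotate_crank_by(-84°): θ ← 45° -84° = -39°
rotate_crank_by(-11°): θ ← -39° -11° = -50°
rotate_crank_by(+30°): θ ← -50° +30° = -20°
crank pin P = (r cos θ, r sin θ) = (46.044938, -16.758987)
h = r sin θ − e = -16.758987 − 12 = -28.758987
sin φ = h / L = -28.758987 / 151 = -0.19045687
φ = arcsin(-0.19045687) = -10.979448°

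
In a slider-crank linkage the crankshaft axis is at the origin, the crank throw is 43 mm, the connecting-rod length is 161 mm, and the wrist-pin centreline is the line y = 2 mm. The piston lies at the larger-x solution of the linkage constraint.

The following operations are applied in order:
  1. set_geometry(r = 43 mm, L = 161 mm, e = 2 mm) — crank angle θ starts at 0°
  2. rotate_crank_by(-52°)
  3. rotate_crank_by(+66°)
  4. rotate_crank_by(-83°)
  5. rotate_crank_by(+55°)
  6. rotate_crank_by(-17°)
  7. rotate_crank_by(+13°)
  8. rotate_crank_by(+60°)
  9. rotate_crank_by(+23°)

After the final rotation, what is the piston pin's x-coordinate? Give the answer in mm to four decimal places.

set_geometry: r = 43 mm, L = 161 mm, e = 2 mm; θ ← 0°
rotate_crank_by(-52°): θ ← 0° -52° = -52°
rotate_crank_by(+66°): θ ← -52° +66° = 14°
rotate_crank_by(-83°): θ ← 14° -83° = -69°
rotate_crank_by(+55°): θ ← -69° +55° = -14°
rotate_crank_by(-17°): θ ← -14° -17° = -31°
rotate_crank_by(+13°): θ ← -31° +13° = -18°
rotate_crank_by(+60°): θ ← -18° +60° = 42°
rotate_crank_by(+23°): θ ← 42° +23° = 65°
crank pin P = (r cos θ, r sin θ) = (18.172585, 38.971235)
h = r sin θ − e = 38.971235 − 2 = 36.971235
x = r cos θ + √(L² − h²) = 18.172585 + √(25921.0 − 1366.8722) = 18.172585 + 156.697568 = 174.870153

174.8702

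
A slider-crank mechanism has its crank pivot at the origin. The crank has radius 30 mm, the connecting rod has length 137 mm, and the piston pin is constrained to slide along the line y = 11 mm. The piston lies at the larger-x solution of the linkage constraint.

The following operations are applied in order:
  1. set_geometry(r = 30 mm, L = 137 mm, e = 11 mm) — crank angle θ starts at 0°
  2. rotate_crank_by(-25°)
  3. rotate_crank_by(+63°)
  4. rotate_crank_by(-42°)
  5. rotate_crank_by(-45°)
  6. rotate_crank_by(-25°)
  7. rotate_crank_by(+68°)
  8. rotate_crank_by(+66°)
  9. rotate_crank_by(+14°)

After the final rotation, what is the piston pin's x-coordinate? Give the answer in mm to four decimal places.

144.1029

set_geometry: r = 30 mm, L = 137 mm, e = 11 mm; θ ← 0°
rotate_crank_by(-25°): θ ← 0° -25° = -25°
rotate_crank_by(+63°): θ ← -25° +63° = 38°
rotate_crank_by(-42°): θ ← 38° -42° = -4°
rotate_crank_by(-45°): θ ← -4° -45° = -49°
rotate_crank_by(-25°): θ ← -49° -25° = -74°
rotate_crank_by(+68°): θ ← -74° +68° = -6°
rotate_crank_by(+66°): θ ← -6° +66° = 60°
rotate_crank_by(+14°): θ ← 60° +14° = 74°
crank pin P = (r cos θ, r sin θ) = (8.269121, 28.837851)
h = r sin θ − e = 28.837851 − 11 = 17.837851
x = r cos θ + √(L² − h²) = 8.269121 + √(18769.0 − 318.1889) = 8.269121 + 135.833763 = 144.102883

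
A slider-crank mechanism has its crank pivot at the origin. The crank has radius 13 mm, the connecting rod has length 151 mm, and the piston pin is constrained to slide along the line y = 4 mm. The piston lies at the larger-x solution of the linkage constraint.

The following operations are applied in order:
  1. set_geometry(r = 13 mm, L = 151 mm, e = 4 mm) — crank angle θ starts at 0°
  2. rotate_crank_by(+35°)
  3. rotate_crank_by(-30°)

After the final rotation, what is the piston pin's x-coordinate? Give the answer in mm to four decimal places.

set_geometry: r = 13 mm, L = 151 mm, e = 4 mm; θ ← 0°
rotate_crank_by(+35°): θ ← 0° +35° = 35°
rotate_crank_by(-30°): θ ← 35° -30° = 5°
crank pin P = (r cos θ, r sin θ) = (12.950531, 1.133025)
h = r sin θ − e = 1.133025 − 4 = -2.866975
x = r cos θ + √(L² − h²) = 12.950531 + √(22801.0 − 8.2195) = 12.950531 + 150.972781 = 163.923312

163.9233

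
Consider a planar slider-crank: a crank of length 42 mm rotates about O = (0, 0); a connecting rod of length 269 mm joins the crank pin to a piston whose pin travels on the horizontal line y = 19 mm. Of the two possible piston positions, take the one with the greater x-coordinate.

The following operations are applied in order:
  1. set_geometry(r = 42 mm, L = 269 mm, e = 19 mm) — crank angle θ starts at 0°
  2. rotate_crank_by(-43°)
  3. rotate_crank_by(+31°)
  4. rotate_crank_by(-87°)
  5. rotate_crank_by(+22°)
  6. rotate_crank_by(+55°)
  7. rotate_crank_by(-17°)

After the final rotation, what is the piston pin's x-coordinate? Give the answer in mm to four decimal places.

set_geometry: r = 42 mm, L = 269 mm, e = 19 mm; θ ← 0°
rotate_crank_by(-43°): θ ← 0° -43° = -43°
rotate_crank_by(+31°): θ ← -43° +31° = -12°
rotate_crank_by(-87°): θ ← -12° -87° = -99°
rotate_crank_by(+22°): θ ← -99° +22° = -77°
rotate_crank_by(+55°): θ ← -77° +55° = -22°
rotate_crank_by(-17°): θ ← -22° -17° = -39°
crank pin P = (r cos θ, r sin θ) = (32.640130, -26.431456)
h = r sin θ − e = -26.431456 − 19 = -45.431456
x = r cos θ + √(L² − h²) = 32.640130 + √(72361.0 − 2064.0172) = 32.640130 + 265.135782 = 297.775912

297.7759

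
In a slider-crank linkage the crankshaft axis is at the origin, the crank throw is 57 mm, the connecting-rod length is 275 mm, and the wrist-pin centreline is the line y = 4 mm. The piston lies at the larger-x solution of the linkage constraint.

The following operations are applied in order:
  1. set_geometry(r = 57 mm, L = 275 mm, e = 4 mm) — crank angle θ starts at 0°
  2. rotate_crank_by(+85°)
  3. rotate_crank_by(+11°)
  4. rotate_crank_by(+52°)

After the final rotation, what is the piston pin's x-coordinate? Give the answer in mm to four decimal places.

set_geometry: r = 57 mm, L = 275 mm, e = 4 mm; θ ← 0°
rotate_crank_by(+85°): θ ← 0° +85° = 85°
rotate_crank_by(+11°): θ ← 85° +11° = 96°
rotate_crank_by(+52°): θ ← 96° +52° = 148°
crank pin P = (r cos θ, r sin θ) = (-48.338741, 30.205398)
h = r sin θ − e = 30.205398 − 4 = 26.205398
x = r cos θ + √(L² − h²) = -48.338741 + √(75625.0 − 686.7229) = -48.338741 + 273.748565 = 225.409824

225.4098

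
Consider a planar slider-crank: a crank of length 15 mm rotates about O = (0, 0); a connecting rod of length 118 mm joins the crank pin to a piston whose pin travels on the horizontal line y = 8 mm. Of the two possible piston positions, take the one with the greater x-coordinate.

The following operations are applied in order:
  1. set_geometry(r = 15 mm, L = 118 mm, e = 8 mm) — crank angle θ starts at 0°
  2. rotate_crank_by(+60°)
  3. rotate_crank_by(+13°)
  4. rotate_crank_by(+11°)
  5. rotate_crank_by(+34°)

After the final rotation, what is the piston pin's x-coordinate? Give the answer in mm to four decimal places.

set_geometry: r = 15 mm, L = 118 mm, e = 8 mm; θ ← 0°
rotate_crank_by(+60°): θ ← 0° +60° = 60°
rotate_crank_by(+13°): θ ← 60° +13° = 73°
rotate_crank_by(+11°): θ ← 73° +11° = 84°
rotate_crank_by(+34°): θ ← 84° +34° = 118°
crank pin P = (r cos θ, r sin θ) = (-7.042073, 13.244214)
h = r sin θ − e = 13.244214 − 8 = 5.244214
x = r cos θ + √(L² − h²) = -7.042073 + √(13924.0 − 27.5018) = -7.042073 + 117.883409 = 110.841336

110.8413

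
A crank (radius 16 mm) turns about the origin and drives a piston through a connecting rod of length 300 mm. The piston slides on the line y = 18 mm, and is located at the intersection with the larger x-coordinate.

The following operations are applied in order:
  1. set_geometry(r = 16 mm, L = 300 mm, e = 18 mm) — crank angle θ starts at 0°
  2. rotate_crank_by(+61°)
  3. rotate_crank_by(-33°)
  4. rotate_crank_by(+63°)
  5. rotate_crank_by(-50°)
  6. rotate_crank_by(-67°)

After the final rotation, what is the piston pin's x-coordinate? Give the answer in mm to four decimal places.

set_geometry: r = 16 mm, L = 300 mm, e = 18 mm; θ ← 0°
rotate_crank_by(+61°): θ ← 0° +61° = 61°
rotate_crank_by(-33°): θ ← 61° -33° = 28°
rotate_crank_by(+63°): θ ← 28° +63° = 91°
rotate_crank_by(-50°): θ ← 91° -50° = 41°
rotate_crank_by(-67°): θ ← 41° -67° = -26°
crank pin P = (r cos θ, r sin θ) = (14.380705, -7.013938)
h = r sin θ − e = -7.013938 − 18 = -25.013938
x = r cos θ + √(L² − h²) = 14.380705 + √(90000.0 − 625.6971) = 14.380705 + 298.955353 = 313.336057

313.3361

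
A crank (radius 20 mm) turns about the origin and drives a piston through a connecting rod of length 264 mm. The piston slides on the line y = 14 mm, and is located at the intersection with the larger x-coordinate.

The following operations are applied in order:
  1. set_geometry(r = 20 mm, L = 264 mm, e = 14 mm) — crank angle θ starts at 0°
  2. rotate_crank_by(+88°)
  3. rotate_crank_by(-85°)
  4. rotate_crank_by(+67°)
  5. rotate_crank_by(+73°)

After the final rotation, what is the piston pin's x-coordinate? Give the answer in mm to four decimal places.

set_geometry: r = 20 mm, L = 264 mm, e = 14 mm; θ ← 0°
rotate_crank_by(+88°): θ ← 0° +88° = 88°
rotate_crank_by(-85°): θ ← 88° -85° = 3°
rotate_crank_by(+67°): θ ← 3° +67° = 70°
rotate_crank_by(+73°): θ ← 70° +73° = 143°
crank pin P = (r cos θ, r sin θ) = (-15.972710, 12.036300)
h = r sin θ − e = 12.036300 − 14 = -1.963700
x = r cos θ + √(L² − h²) = -15.972710 + √(69696.0 − 3.8561) = -15.972710 + 263.992697 = 248.019986

248.0200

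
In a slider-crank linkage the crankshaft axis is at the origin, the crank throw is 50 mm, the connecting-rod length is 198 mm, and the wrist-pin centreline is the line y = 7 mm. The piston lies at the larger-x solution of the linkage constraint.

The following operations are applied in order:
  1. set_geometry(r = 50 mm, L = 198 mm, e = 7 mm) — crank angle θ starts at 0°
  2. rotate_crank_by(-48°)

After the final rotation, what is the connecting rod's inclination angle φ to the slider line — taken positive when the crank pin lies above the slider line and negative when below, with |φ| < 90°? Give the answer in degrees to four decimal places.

set_geometry: r = 50 mm, L = 198 mm, e = 7 mm; θ ← 0°
rotate_crank_by(-48°): θ ← 0° -48° = -48°
crank pin P = (r cos θ, r sin θ) = (33.456530, -37.157241)
h = r sin θ − e = -37.157241 − 7 = -44.157241
sin φ = h / L = -44.157241 / 198 = -0.22301637
φ = arcsin(-0.22301637) = -12.886261°

-12.8863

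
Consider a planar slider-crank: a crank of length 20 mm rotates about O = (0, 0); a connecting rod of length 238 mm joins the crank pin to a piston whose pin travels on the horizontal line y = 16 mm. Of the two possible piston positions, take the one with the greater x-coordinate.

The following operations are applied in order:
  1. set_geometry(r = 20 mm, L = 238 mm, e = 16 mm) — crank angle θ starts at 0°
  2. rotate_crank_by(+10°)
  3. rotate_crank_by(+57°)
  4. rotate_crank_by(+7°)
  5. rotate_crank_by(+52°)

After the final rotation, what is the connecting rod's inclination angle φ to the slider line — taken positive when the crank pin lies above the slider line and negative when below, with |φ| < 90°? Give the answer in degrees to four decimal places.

0.0434

set_geometry: r = 20 mm, L = 238 mm, e = 16 mm; θ ← 0°
rotate_crank_by(+10°): θ ← 0° +10° = 10°
rotate_crank_by(+57°): θ ← 10° +57° = 67°
rotate_crank_by(+7°): θ ← 67° +7° = 74°
rotate_crank_by(+52°): θ ← 74° +52° = 126°
crank pin P = (r cos θ, r sin θ) = (-11.755705, 16.180340)
h = r sin θ − e = 16.180340 − 16 = 0.180340
sin φ = h / L = 0.180340 / 238 = 0.00075773
φ = arcsin(0.00075773) = 0.043415°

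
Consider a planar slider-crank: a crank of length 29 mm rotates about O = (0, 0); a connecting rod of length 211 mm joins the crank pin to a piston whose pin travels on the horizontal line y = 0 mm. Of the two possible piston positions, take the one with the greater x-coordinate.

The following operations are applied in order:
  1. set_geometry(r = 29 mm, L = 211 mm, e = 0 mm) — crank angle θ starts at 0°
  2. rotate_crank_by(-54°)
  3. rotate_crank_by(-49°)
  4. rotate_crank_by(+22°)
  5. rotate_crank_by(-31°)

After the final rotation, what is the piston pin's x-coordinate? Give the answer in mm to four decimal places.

198.4162

set_geometry: r = 29 mm, L = 211 mm, e = 0 mm; θ ← 0°
rotate_crank_by(-54°): θ ← 0° -54° = -54°
rotate_crank_by(-49°): θ ← -54° -49° = -103°
rotate_crank_by(+22°): θ ← -103° +22° = -81°
rotate_crank_by(-31°): θ ← -81° -31° = -112°
crank pin P = (r cos θ, r sin θ) = (-10.863591, -26.888332)
h = r sin θ − e = -26.888332 − 0 = -26.888332
x = r cos θ + √(L² − h²) = -10.863591 + √(44521.0 − 722.9824) = -10.863591 + 209.279759 = 198.416168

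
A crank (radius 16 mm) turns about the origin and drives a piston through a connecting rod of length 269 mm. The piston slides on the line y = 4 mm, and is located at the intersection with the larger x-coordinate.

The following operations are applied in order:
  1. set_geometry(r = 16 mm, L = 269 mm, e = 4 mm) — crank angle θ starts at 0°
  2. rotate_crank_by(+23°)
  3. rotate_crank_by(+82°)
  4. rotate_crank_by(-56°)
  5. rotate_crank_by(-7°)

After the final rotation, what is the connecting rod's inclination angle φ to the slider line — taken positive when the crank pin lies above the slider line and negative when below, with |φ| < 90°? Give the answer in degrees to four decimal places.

1.4285

set_geometry: r = 16 mm, L = 269 mm, e = 4 mm; θ ← 0°
rotate_crank_by(+23°): θ ← 0° +23° = 23°
rotate_crank_by(+82°): θ ← 23° +82° = 105°
rotate_crank_by(-56°): θ ← 105° -56° = 49°
rotate_crank_by(-7°): θ ← 49° -7° = 42°
crank pin P = (r cos θ, r sin θ) = (11.890317, 10.706090)
h = r sin θ − e = 10.706090 − 4 = 6.706090
sin φ = h / L = 6.706090 / 269 = 0.02492970
φ = arcsin(0.02492970) = 1.428515°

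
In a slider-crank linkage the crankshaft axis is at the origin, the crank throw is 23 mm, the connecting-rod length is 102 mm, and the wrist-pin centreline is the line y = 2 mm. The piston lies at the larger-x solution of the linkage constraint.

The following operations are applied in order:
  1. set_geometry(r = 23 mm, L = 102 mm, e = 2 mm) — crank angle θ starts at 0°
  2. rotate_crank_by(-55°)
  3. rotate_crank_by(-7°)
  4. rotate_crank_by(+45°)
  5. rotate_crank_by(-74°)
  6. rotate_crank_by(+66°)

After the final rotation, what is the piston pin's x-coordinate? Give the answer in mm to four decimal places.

122.1695

set_geometry: r = 23 mm, L = 102 mm, e = 2 mm; θ ← 0°
rotate_crank_by(-55°): θ ← 0° -55° = -55°
rotate_crank_by(-7°): θ ← -55° -7° = -62°
rotate_crank_by(+45°): θ ← -62° +45° = -17°
rotate_crank_by(-74°): θ ← -17° -74° = -91°
rotate_crank_by(+66°): θ ← -91° +66° = -25°
crank pin P = (r cos θ, r sin θ) = (20.845079, -9.720220)
h = r sin θ − e = -9.720220 − 2 = -11.720220
x = r cos θ + √(L² − h²) = 20.845079 + √(10404.0 − 137.3636) = 20.845079 + 101.324412 = 122.169491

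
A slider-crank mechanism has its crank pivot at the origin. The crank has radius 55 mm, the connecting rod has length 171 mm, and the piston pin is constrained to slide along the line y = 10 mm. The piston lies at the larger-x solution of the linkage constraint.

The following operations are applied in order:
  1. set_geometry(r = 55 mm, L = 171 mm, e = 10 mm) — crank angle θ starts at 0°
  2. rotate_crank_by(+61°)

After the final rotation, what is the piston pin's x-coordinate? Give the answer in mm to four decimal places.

193.3651

set_geometry: r = 55 mm, L = 171 mm, e = 10 mm; θ ← 0°
rotate_crank_by(+61°): θ ← 0° +61° = 61°
crank pin P = (r cos θ, r sin θ) = (26.664529, 48.104084)
h = r sin θ − e = 48.104084 − 10 = 38.104084
x = r cos θ + √(L² − h²) = 26.664529 + √(29241.0 − 1451.9212) = 26.664529 + 166.700566 = 193.365095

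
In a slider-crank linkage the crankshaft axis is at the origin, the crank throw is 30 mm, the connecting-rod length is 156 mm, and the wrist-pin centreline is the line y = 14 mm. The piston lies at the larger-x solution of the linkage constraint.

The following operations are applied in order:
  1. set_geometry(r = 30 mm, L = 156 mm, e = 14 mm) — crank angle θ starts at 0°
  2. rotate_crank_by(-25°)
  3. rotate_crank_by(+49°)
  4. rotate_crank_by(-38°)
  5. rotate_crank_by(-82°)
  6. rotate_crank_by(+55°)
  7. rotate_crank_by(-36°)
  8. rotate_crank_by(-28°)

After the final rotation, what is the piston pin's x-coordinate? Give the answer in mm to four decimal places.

142.1985

set_geometry: r = 30 mm, L = 156 mm, e = 14 mm; θ ← 0°
rotate_crank_by(-25°): θ ← 0° -25° = -25°
rotate_crank_by(+49°): θ ← -25° +49° = 24°
rotate_crank_by(-38°): θ ← 24° -38° = -14°
rotate_crank_by(-82°): θ ← -14° -82° = -96°
rotate_crank_by(+55°): θ ← -96° +55° = -41°
rotate_crank_by(-36°): θ ← -41° -36° = -77°
rotate_crank_by(-28°): θ ← -77° -28° = -105°
crank pin P = (r cos θ, r sin θ) = (-7.764571, -28.977775)
h = r sin θ − e = -28.977775 − 14 = -42.977775
x = r cos θ + √(L² − h²) = -7.764571 + √(24336.0 − 1847.0891) = -7.764571 + 149.963032 = 142.198460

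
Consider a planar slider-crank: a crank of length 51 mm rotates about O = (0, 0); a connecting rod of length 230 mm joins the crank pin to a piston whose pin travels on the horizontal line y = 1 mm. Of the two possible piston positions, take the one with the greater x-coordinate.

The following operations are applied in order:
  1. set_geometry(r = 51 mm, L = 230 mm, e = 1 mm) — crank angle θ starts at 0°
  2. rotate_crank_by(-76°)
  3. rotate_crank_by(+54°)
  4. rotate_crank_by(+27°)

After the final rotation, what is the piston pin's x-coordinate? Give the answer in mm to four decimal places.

set_geometry: r = 51 mm, L = 230 mm, e = 1 mm; θ ← 0°
rotate_crank_by(-76°): θ ← 0° -76° = -76°
rotate_crank_by(+54°): θ ← -76° +54° = -22°
rotate_crank_by(+27°): θ ← -22° +27° = 5°
crank pin P = (r cos θ, r sin θ) = (50.805930, 4.444943)
h = r sin θ − e = 4.444943 − 1 = 3.444943
x = r cos θ + √(L² − h²) = 50.805930 + √(52900.0 − 11.8676) = 50.805930 + 229.974199 = 280.780129

280.7801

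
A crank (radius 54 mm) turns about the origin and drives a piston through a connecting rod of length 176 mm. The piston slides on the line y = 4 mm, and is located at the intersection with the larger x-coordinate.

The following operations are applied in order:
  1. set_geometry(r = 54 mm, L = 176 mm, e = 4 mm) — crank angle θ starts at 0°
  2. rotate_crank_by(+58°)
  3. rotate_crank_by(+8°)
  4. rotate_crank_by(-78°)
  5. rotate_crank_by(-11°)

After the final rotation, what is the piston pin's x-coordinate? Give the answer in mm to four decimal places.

223.9083

set_geometry: r = 54 mm, L = 176 mm, e = 4 mm; θ ← 0°
rotate_crank_by(+58°): θ ← 0° +58° = 58°
rotate_crank_by(+8°): θ ← 58° +8° = 66°
rotate_crank_by(-78°): θ ← 66° -78° = -12°
rotate_crank_by(-11°): θ ← -12° -11° = -23°
crank pin P = (r cos θ, r sin θ) = (49.707262, -21.099481)
h = r sin θ − e = -21.099481 − 4 = -25.099481
x = r cos θ + √(L² − h²) = 49.707262 + √(30976.0 − 629.9839) = 49.707262 + 174.201079 = 223.908341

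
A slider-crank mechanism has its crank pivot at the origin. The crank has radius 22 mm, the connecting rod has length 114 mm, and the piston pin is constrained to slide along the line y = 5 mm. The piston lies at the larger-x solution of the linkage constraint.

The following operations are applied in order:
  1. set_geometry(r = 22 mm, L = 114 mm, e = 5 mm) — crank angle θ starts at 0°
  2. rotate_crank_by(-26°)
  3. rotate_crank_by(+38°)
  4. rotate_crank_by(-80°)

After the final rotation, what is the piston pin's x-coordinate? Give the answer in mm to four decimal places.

set_geometry: r = 22 mm, L = 114 mm, e = 5 mm; θ ← 0°
rotate_crank_by(-26°): θ ← 0° -26° = -26°
rotate_crank_by(+38°): θ ← -26° +38° = 12°
rotate_crank_by(-80°): θ ← 12° -80° = -68°
crank pin P = (r cos θ, r sin θ) = (8.241345, -20.398045)
h = r sin θ − e = -20.398045 − 5 = -25.398045
x = r cos θ + √(L² − h²) = 8.241345 + √(12996.0 − 645.0607) = 8.241345 + 111.134780 = 119.376125

119.3761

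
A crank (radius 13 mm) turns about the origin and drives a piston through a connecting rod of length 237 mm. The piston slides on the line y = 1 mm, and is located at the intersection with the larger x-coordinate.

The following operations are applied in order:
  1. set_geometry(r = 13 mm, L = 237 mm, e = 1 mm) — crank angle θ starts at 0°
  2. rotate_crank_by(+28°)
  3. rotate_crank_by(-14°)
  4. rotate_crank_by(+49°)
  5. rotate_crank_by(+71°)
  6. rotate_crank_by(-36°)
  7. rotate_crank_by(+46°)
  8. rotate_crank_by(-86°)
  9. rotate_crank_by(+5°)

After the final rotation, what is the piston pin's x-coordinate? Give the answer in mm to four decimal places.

242.6655

set_geometry: r = 13 mm, L = 237 mm, e = 1 mm; θ ← 0°
rotate_crank_by(+28°): θ ← 0° +28° = 28°
rotate_crank_by(-14°): θ ← 28° -14° = 14°
rotate_crank_by(+49°): θ ← 14° +49° = 63°
rotate_crank_by(+71°): θ ← 63° +71° = 134°
rotate_crank_by(-36°): θ ← 134° -36° = 98°
rotate_crank_by(+46°): θ ← 98° +46° = 144°
rotate_crank_by(-86°): θ ← 144° -86° = 58°
rotate_crank_by(+5°): θ ← 58° +5° = 63°
crank pin P = (r cos θ, r sin θ) = (5.901876, 11.583085)
h = r sin θ − e = 11.583085 − 1 = 10.583085
x = r cos θ + √(L² − h²) = 5.901876 + √(56169.0 − 112.0017) = 5.901876 + 236.763592 = 242.665468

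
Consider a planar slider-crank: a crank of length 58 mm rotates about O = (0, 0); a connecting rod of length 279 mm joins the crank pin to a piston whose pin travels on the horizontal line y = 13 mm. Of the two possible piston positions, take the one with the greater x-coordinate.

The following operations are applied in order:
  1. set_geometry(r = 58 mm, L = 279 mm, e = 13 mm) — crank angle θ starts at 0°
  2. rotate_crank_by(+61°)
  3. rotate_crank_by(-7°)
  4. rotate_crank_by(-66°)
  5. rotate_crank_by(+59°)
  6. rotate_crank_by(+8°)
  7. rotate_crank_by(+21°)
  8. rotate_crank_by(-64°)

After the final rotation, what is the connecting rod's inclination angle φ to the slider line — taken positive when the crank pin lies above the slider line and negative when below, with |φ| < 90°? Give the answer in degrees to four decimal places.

-0.1933

set_geometry: r = 58 mm, L = 279 mm, e = 13 mm; θ ← 0°
rotate_crank_by(+61°): θ ← 0° +61° = 61°
rotate_crank_by(-7°): θ ← 61° -7° = 54°
rotate_crank_by(-66°): θ ← 54° -66° = -12°
rotate_crank_by(+59°): θ ← -12° +59° = 47°
rotate_crank_by(+8°): θ ← 47° +8° = 55°
rotate_crank_by(+21°): θ ← 55° +21° = 76°
rotate_crank_by(-64°): θ ← 76° -64° = 12°
crank pin P = (r cos θ, r sin θ) = (56.732561, 12.058878)
h = r sin θ − e = 12.058878 − 13 = -0.941122
sin φ = h / L = -0.941122 / 279 = -0.00337320
φ = arcsin(-0.00337320) = -0.193270°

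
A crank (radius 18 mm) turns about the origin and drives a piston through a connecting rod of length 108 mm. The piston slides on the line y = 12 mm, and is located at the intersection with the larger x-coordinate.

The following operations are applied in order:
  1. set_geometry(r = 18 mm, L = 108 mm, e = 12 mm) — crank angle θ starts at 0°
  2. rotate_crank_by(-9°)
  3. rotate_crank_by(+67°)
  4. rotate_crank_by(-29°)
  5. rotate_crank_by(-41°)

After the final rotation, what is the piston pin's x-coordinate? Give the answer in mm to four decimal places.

set_geometry: r = 18 mm, L = 108 mm, e = 12 mm; θ ← 0°
rotate_crank_by(-9°): θ ← 0° -9° = -9°
rotate_crank_by(+67°): θ ← -9° +67° = 58°
rotate_crank_by(-29°): θ ← 58° -29° = 29°
rotate_crank_by(-41°): θ ← 29° -41° = -12°
crank pin P = (r cos θ, r sin θ) = (17.606657, -3.742410)
h = r sin θ − e = -3.742410 − 12 = -15.742410
x = r cos θ + √(L² − h²) = 17.606657 + √(11664.0 − 247.8235) = 17.606657 + 106.846509 = 124.453166

124.4532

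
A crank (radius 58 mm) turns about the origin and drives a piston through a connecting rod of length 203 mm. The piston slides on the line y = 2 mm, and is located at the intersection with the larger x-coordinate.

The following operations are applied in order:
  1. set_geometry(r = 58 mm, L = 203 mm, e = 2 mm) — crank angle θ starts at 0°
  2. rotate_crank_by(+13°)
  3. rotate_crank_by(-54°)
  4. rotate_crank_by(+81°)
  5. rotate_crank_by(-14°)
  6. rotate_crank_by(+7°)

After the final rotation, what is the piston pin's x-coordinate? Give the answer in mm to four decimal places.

set_geometry: r = 58 mm, L = 203 mm, e = 2 mm; θ ← 0°
rotate_crank_by(+13°): θ ← 0° +13° = 13°
rotate_crank_by(-54°): θ ← 13° -54° = -41°
rotate_crank_by(+81°): θ ← -41° +81° = 40°
rotate_crank_by(-14°): θ ← 40° -14° = 26°
rotate_crank_by(+7°): θ ← 26° +7° = 33°
crank pin P = (r cos θ, r sin θ) = (48.642893, 31.589064)
h = r sin θ − e = 31.589064 − 2 = 29.589064
x = r cos θ + √(L² − h²) = 48.642893 + √(41209.0 − 875.5127) = 48.642893 + 200.831988 = 249.474881

249.4749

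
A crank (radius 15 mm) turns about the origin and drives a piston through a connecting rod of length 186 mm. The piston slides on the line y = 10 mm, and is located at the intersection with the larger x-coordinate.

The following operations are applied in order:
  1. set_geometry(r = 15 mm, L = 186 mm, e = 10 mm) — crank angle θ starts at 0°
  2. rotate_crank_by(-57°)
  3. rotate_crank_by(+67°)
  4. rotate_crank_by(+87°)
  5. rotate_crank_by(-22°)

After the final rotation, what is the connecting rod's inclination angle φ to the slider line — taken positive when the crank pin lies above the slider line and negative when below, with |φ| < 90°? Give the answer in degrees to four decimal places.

1.3829

set_geometry: r = 15 mm, L = 186 mm, e = 10 mm; θ ← 0°
rotate_crank_by(-57°): θ ← 0° -57° = -57°
rotate_crank_by(+67°): θ ← -57° +67° = 10°
rotate_crank_by(+87°): θ ← 10° +87° = 97°
rotate_crank_by(-22°): θ ← 97° -22° = 75°
crank pin P = (r cos θ, r sin θ) = (3.882286, 14.488887)
h = r sin θ − e = 14.488887 − 10 = 4.488887
sin φ = h / L = 4.488887 / 186 = 0.02413380
φ = arcsin(0.02413380) = 1.382899°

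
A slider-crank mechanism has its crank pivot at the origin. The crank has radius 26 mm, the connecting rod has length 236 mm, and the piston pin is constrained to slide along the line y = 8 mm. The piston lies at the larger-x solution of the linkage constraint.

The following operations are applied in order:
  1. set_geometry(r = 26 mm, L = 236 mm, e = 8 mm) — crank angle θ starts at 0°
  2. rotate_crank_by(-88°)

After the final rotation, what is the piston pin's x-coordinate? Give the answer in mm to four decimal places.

set_geometry: r = 26 mm, L = 236 mm, e = 8 mm; θ ← 0°
rotate_crank_by(-88°): θ ← 0° -88° = -88°
crank pin P = (r cos θ, r sin θ) = (0.907387, -25.984162)
h = r sin θ − e = -25.984162 − 8 = -33.984162
x = r cos θ + √(L² − h²) = 0.907387 + √(55696.0 − 1154.9232) = 0.907387 + 233.540311 = 234.447698

234.4477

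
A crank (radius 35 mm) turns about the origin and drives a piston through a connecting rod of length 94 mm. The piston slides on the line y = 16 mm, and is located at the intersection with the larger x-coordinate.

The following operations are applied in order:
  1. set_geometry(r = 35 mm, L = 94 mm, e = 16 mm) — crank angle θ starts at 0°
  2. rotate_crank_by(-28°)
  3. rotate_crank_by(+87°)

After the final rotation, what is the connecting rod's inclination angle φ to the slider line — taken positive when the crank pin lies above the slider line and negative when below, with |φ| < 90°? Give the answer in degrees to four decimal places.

8.5658

set_geometry: r = 35 mm, L = 94 mm, e = 16 mm; θ ← 0°
rotate_crank_by(-28°): θ ← 0° -28° = -28°
rotate_crank_by(+87°): θ ← -28° +87° = 59°
crank pin P = (r cos θ, r sin θ) = (18.026333, 30.000856)
h = r sin θ − e = 30.000856 − 16 = 14.000856
sin φ = h / L = 14.000856 / 94 = 0.14894527
φ = arcsin(0.14894527) = 8.565808°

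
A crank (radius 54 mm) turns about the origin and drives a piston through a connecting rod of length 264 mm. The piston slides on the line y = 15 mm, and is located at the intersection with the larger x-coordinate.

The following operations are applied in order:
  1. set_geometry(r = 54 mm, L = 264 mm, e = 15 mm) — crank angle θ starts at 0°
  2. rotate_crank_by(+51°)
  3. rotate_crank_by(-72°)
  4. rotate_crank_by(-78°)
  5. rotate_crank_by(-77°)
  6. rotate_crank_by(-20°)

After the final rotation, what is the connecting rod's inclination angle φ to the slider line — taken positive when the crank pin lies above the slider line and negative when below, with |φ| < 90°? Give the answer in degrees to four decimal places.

set_geometry: r = 54 mm, L = 264 mm, e = 15 mm; θ ← 0°
rotate_crank_by(+51°): θ ← 0° +51° = 51°
rotate_crank_by(-72°): θ ← 51° -72° = -21°
rotate_crank_by(-78°): θ ← -21° -78° = -99°
rotate_crank_by(-77°): θ ← -99° -77° = -176°
rotate_crank_by(-20°): θ ← -176° -20° = -196°
crank pin P = (r cos θ, r sin θ) = (-51.908132, 14.884417)
h = r sin θ − e = 14.884417 − 15 = -0.115583
sin φ = h / L = -0.115583 / 264 = -0.00043781
φ = arcsin(-0.00043781) = -0.025085°

-0.0251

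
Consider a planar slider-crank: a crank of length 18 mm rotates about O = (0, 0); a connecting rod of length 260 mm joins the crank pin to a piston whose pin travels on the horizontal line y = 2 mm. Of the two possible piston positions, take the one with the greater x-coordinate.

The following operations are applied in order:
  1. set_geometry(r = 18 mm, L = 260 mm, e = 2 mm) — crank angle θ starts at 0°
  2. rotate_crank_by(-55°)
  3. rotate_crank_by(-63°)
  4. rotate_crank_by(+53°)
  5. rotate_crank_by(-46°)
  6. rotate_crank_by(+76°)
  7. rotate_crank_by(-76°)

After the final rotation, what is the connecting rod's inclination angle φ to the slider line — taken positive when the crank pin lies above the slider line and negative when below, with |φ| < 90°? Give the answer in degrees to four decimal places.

set_geometry: r = 18 mm, L = 260 mm, e = 2 mm; θ ← 0°
rotate_crank_by(-55°): θ ← 0° -55° = -55°
rotate_crank_by(-63°): θ ← -55° -63° = -118°
rotate_crank_by(+53°): θ ← -118° +53° = -65°
rotate_crank_by(-46°): θ ← -65° -46° = -111°
rotate_crank_by(+76°): θ ← -111° +76° = -35°
rotate_crank_by(-76°): θ ← -35° -76° = -111°
crank pin P = (r cos θ, r sin θ) = (-6.450623, -16.804448)
h = r sin θ − e = -16.804448 − 2 = -18.804448
sin φ = h / L = -18.804448 / 260 = -0.07232480
φ = arcsin(-0.07232480) = -4.147527°

-4.1475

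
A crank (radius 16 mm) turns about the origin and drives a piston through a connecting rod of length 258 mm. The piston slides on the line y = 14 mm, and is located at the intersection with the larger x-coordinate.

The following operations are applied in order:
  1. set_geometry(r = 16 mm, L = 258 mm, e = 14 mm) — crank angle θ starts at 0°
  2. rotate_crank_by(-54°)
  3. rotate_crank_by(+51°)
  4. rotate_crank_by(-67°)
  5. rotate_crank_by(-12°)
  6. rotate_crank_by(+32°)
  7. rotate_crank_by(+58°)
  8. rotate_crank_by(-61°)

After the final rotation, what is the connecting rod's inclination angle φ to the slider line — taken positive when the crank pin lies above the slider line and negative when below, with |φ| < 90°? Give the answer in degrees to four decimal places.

-5.9575

set_geometry: r = 16 mm, L = 258 mm, e = 14 mm; θ ← 0°
rotate_crank_by(-54°): θ ← 0° -54° = -54°
rotate_crank_by(+51°): θ ← -54° +51° = -3°
rotate_crank_by(-67°): θ ← -3° -67° = -70°
rotate_crank_by(-12°): θ ← -70° -12° = -82°
rotate_crank_by(+32°): θ ← -82° +32° = -50°
rotate_crank_by(+58°): θ ← -50° +58° = 8°
rotate_crank_by(-61°): θ ← 8° -61° = -53°
crank pin P = (r cos θ, r sin θ) = (9.629040, -12.778168)
h = r sin θ − e = -12.778168 − 14 = -26.778168
sin φ = h / L = -26.778168 / 258 = -0.10379135
φ = arcsin(-0.10379135) = -5.957536°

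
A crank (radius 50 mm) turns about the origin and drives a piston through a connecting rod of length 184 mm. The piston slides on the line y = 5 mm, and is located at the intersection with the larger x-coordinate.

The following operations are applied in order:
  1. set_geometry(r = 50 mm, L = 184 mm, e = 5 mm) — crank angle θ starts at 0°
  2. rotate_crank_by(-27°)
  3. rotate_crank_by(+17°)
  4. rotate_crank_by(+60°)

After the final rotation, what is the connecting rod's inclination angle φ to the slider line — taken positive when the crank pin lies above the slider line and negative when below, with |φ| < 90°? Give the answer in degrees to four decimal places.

set_geometry: r = 50 mm, L = 184 mm, e = 5 mm; θ ← 0°
rotate_crank_by(-27°): θ ← 0° -27° = -27°
rotate_crank_by(+17°): θ ← -27° +17° = -10°
rotate_crank_by(+60°): θ ← -10° +60° = 50°
crank pin P = (r cos θ, r sin θ) = (32.139380, 38.302222)
h = r sin θ − e = 38.302222 − 5 = 33.302222
sin φ = h / L = 33.302222 / 184 = 0.18099034
φ = arcsin(0.18099034) = 10.427449°

10.4274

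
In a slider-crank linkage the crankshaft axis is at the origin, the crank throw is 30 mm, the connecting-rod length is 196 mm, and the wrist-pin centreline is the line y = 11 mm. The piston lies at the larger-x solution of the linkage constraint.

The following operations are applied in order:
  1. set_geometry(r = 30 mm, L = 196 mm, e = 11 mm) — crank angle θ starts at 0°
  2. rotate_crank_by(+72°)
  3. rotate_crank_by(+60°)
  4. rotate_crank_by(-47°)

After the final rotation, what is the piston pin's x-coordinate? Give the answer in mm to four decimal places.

set_geometry: r = 30 mm, L = 196 mm, e = 11 mm; θ ← 0°
rotate_crank_by(+72°): θ ← 0° +72° = 72°
rotate_crank_by(+60°): θ ← 72° +60° = 132°
rotate_crank_by(-47°): θ ← 132° -47° = 85°
crank pin P = (r cos θ, r sin θ) = (2.614672, 29.885841)
h = r sin θ − e = 29.885841 − 11 = 18.885841
x = r cos θ + √(L² − h²) = 2.614672 + √(38416.0 − 356.6750) = 2.614672 + 195.087993 = 197.702665

197.7027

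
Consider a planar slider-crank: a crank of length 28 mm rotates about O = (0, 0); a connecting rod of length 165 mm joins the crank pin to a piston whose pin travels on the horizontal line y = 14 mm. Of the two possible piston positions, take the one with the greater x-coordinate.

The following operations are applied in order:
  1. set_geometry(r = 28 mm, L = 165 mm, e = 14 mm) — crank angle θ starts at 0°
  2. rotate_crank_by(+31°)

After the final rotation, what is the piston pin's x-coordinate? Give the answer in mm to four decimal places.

189.0001

set_geometry: r = 28 mm, L = 165 mm, e = 14 mm; θ ← 0°
rotate_crank_by(+31°): θ ← 0° +31° = 31°
crank pin P = (r cos θ, r sin θ) = (24.000684, 14.421066)
h = r sin θ − e = 14.421066 − 14 = 0.421066
x = r cos θ + √(L² − h²) = 24.000684 + √(27225.0 − 0.1773) = 24.000684 + 164.999463 = 189.000147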